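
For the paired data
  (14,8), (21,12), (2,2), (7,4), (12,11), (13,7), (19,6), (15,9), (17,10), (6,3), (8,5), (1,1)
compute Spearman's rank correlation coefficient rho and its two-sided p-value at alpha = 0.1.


Step 1: Rank x and y separately (midranks; no ties here).
rank(x): 14->8, 21->12, 2->2, 7->4, 12->6, 13->7, 19->11, 15->9, 17->10, 6->3, 8->5, 1->1
rank(y): 8->8, 12->12, 2->2, 4->4, 11->11, 7->7, 6->6, 9->9, 10->10, 3->3, 5->5, 1->1
Step 2: d_i = R_x(i) - R_y(i); compute d_i^2.
  (8-8)^2=0, (12-12)^2=0, (2-2)^2=0, (4-4)^2=0, (6-11)^2=25, (7-7)^2=0, (11-6)^2=25, (9-9)^2=0, (10-10)^2=0, (3-3)^2=0, (5-5)^2=0, (1-1)^2=0
sum(d^2) = 50.
Step 3: rho = 1 - 6*50 / (12*(12^2 - 1)) = 1 - 300/1716 = 0.825175.
Step 4: Under H0, t = rho * sqrt((n-2)/(1-rho^2)) = 4.6195 ~ t(10).
Step 5: Two-sided p-value from the t-distribution with 10 df = 0.000951.
Step 6: alpha = 0.1. reject H0.

rho = 0.8252, p = 0.000951, reject H0 at alpha = 0.1.


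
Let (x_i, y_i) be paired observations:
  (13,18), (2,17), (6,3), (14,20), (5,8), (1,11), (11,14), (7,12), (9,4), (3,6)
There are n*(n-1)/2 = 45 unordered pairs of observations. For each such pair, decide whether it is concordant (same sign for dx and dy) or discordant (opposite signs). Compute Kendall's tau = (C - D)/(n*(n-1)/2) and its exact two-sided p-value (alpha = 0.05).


Step 1: Enumerate the 45 unordered pairs (i,j) with i<j and classify each by sign(x_j-x_i) * sign(y_j-y_i).
  (1,2):dx=-11,dy=-1->C; (1,3):dx=-7,dy=-15->C; (1,4):dx=+1,dy=+2->C; (1,5):dx=-8,dy=-10->C
  (1,6):dx=-12,dy=-7->C; (1,7):dx=-2,dy=-4->C; (1,8):dx=-6,dy=-6->C; (1,9):dx=-4,dy=-14->C
  (1,10):dx=-10,dy=-12->C; (2,3):dx=+4,dy=-14->D; (2,4):dx=+12,dy=+3->C; (2,5):dx=+3,dy=-9->D
  (2,6):dx=-1,dy=-6->C; (2,7):dx=+9,dy=-3->D; (2,8):dx=+5,dy=-5->D; (2,9):dx=+7,dy=-13->D
  (2,10):dx=+1,dy=-11->D; (3,4):dx=+8,dy=+17->C; (3,5):dx=-1,dy=+5->D; (3,6):dx=-5,dy=+8->D
  (3,7):dx=+5,dy=+11->C; (3,8):dx=+1,dy=+9->C; (3,9):dx=+3,dy=+1->C; (3,10):dx=-3,dy=+3->D
  (4,5):dx=-9,dy=-12->C; (4,6):dx=-13,dy=-9->C; (4,7):dx=-3,dy=-6->C; (4,8):dx=-7,dy=-8->C
  (4,9):dx=-5,dy=-16->C; (4,10):dx=-11,dy=-14->C; (5,6):dx=-4,dy=+3->D; (5,7):dx=+6,dy=+6->C
  (5,8):dx=+2,dy=+4->C; (5,9):dx=+4,dy=-4->D; (5,10):dx=-2,dy=-2->C; (6,7):dx=+10,dy=+3->C
  (6,8):dx=+6,dy=+1->C; (6,9):dx=+8,dy=-7->D; (6,10):dx=+2,dy=-5->D; (7,8):dx=-4,dy=-2->C
  (7,9):dx=-2,dy=-10->C; (7,10):dx=-8,dy=-8->C; (8,9):dx=+2,dy=-8->D; (8,10):dx=-4,dy=-6->C
  (9,10):dx=-6,dy=+2->D
Step 2: C = 30, D = 15, total pairs = 45.
Step 3: tau = (C - D)/(n(n-1)/2) = (30 - 15)/45 = 0.333333.
Step 4: Exact two-sided p-value (enumerate n! = 3628800 permutations of y under H0): p = 0.216373.
Step 5: alpha = 0.05. fail to reject H0.

tau_b = 0.3333 (C=30, D=15), p = 0.216373, fail to reject H0.


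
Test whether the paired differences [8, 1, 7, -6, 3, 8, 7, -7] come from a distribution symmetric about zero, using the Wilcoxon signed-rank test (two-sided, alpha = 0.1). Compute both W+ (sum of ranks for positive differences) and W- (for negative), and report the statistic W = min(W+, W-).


Step 1: Drop any zero differences (none here) and take |d_i|.
|d| = [8, 1, 7, 6, 3, 8, 7, 7]
Step 2: Midrank |d_i| (ties get averaged ranks).
ranks: |8|->7.5, |1|->1, |7|->5, |6|->3, |3|->2, |8|->7.5, |7|->5, |7|->5
Step 3: Attach original signs; sum ranks with positive sign and with negative sign.
W+ = 7.5 + 1 + 5 + 2 + 7.5 + 5 = 28
W- = 3 + 5 = 8
(Check: W+ + W- = 36 should equal n(n+1)/2 = 36.)
Step 4: Test statistic W = min(W+, W-) = 8.
Step 5: Ties in |d|, so use the tie-corrected normal approximation.
        E[W] = n(n+1)/4 = 8*9/4 = 18.
        Tie groups: |d|=7 (t=3), |d|=8 (t=2); sum(t^3 - t) = 30.
        Var[W] = n(n+1)(2n+1)/24 - sum(t^3-t)/48 = 1224/24 - 30/48 = 50.375.
        z = (W - E[W]) / sqrt(Var[W]) = (8 - 18) / 7.0975 = -1.4089.
        Two-sided p = 2*Phi(z) = 0.158853.
Step 6: alpha = 0.1. fail to reject H0.

W+ = 28, W- = 8, W = min = 8, p = 0.158853, fail to reject H0.


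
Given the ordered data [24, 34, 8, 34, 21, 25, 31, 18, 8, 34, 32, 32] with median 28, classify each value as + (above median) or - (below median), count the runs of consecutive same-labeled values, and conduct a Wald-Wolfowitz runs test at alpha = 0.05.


Step 1: Compute median = 28; label A = above, B = below.
Labels in order: BABABBABBAAA  (n_A = 6, n_B = 6)
Step 2: Count runs R = 8.
Step 3: Under H0 (random ordering), E[R] = 2*n_A*n_B/(n_A+n_B) + 1 = 2*6*6/12 + 1 = 7.0000.
        Var[R] = 2*n_A*n_B*(2*n_A*n_B - n_A - n_B) / ((n_A+n_B)^2 * (n_A+n_B-1)) = 4320/1584 = 2.7273.
        SD[R] = 1.6514.
Step 4: Continuity-corrected z = (R - 0.5 - E[R]) / SD[R] = (8 - 0.5 - 7.0000) / 1.6514 = 0.3028.
Step 5: Two-sided p-value via normal approximation = 2*(1 - Phi(|z|)) = 0.762069.
Step 6: alpha = 0.05. fail to reject H0.

R = 8, z = 0.3028, p = 0.762069, fail to reject H0.


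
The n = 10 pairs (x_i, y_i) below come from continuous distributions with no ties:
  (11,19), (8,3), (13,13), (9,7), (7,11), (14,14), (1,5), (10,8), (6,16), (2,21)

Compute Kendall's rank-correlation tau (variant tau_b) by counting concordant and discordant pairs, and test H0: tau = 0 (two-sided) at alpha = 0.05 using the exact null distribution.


Step 1: Enumerate the 45 unordered pairs (i,j) with i<j and classify each by sign(x_j-x_i) * sign(y_j-y_i).
  (1,2):dx=-3,dy=-16->C; (1,3):dx=+2,dy=-6->D; (1,4):dx=-2,dy=-12->C; (1,5):dx=-4,dy=-8->C
  (1,6):dx=+3,dy=-5->D; (1,7):dx=-10,dy=-14->C; (1,8):dx=-1,dy=-11->C; (1,9):dx=-5,dy=-3->C
  (1,10):dx=-9,dy=+2->D; (2,3):dx=+5,dy=+10->C; (2,4):dx=+1,dy=+4->C; (2,5):dx=-1,dy=+8->D
  (2,6):dx=+6,dy=+11->C; (2,7):dx=-7,dy=+2->D; (2,8):dx=+2,dy=+5->C; (2,9):dx=-2,dy=+13->D
  (2,10):dx=-6,dy=+18->D; (3,4):dx=-4,dy=-6->C; (3,5):dx=-6,dy=-2->C; (3,6):dx=+1,dy=+1->C
  (3,7):dx=-12,dy=-8->C; (3,8):dx=-3,dy=-5->C; (3,9):dx=-7,dy=+3->D; (3,10):dx=-11,dy=+8->D
  (4,5):dx=-2,dy=+4->D; (4,6):dx=+5,dy=+7->C; (4,7):dx=-8,dy=-2->C; (4,8):dx=+1,dy=+1->C
  (4,9):dx=-3,dy=+9->D; (4,10):dx=-7,dy=+14->D; (5,6):dx=+7,dy=+3->C; (5,7):dx=-6,dy=-6->C
  (5,8):dx=+3,dy=-3->D; (5,9):dx=-1,dy=+5->D; (5,10):dx=-5,dy=+10->D; (6,7):dx=-13,dy=-9->C
  (6,8):dx=-4,dy=-6->C; (6,9):dx=-8,dy=+2->D; (6,10):dx=-12,dy=+7->D; (7,8):dx=+9,dy=+3->C
  (7,9):dx=+5,dy=+11->C; (7,10):dx=+1,dy=+16->C; (8,9):dx=-4,dy=+8->D; (8,10):dx=-8,dy=+13->D
  (9,10):dx=-4,dy=+5->D
Step 2: C = 25, D = 20, total pairs = 45.
Step 3: tau = (C - D)/(n(n-1)/2) = (25 - 20)/45 = 0.111111.
Step 4: Exact two-sided p-value (enumerate n! = 3628800 permutations of y under H0): p = 0.727490.
Step 5: alpha = 0.05. fail to reject H0.

tau_b = 0.1111 (C=25, D=20), p = 0.727490, fail to reject H0.


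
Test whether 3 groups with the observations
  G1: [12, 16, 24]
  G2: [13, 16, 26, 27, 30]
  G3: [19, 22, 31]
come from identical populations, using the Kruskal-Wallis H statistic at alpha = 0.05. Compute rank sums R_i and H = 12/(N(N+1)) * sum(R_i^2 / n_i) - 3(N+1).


Step 1: Combine all N = 11 observations and assign midranks.
sorted (value, group, rank): (12,G1,1), (13,G2,2), (16,G1,3.5), (16,G2,3.5), (19,G3,5), (22,G3,6), (24,G1,7), (26,G2,8), (27,G2,9), (30,G2,10), (31,G3,11)
Step 2: Sum ranks within each group.
R_1 = 11.5 (n_1 = 3)
R_2 = 32.5 (n_2 = 5)
R_3 = 22 (n_3 = 3)
Step 3: H = 12/(N(N+1)) * sum(R_i^2/n_i) - 3(N+1)
     = 12/(11*12) * (11.5^2/3 + 32.5^2/5 + 22^2/3) - 3*12
     = 0.090909 * 416.667 - 36
     = 1.878788.
Step 4: Ties present; correction factor C = 1 - 6/(11^3 - 11) = 0.995455. Corrected H = 1.878788 / 0.995455 = 1.887367.
Step 5: Under H0, H ~ chi^2(2); p-value = 0.389192.
Step 6: alpha = 0.05. fail to reject H0.

H = 1.8874, df = 2, p = 0.389192, fail to reject H0.


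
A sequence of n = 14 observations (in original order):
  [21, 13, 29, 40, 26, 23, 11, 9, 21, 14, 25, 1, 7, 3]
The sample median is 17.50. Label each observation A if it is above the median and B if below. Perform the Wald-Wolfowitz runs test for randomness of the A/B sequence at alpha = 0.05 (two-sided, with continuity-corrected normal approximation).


Step 1: Compute median = 17.50; label A = above, B = below.
Labels in order: ABAAAABBABABBB  (n_A = 7, n_B = 7)
Step 2: Count runs R = 8.
Step 3: Under H0 (random ordering), E[R] = 2*n_A*n_B/(n_A+n_B) + 1 = 2*7*7/14 + 1 = 8.0000.
        Var[R] = 2*n_A*n_B*(2*n_A*n_B - n_A - n_B) / ((n_A+n_B)^2 * (n_A+n_B-1)) = 8232/2548 = 3.2308.
        SD[R] = 1.7974.
Step 4: R = E[R], so z = 0 with no continuity correction.
Step 5: Two-sided p-value via normal approximation = 2*(1 - Phi(|z|)) = 1.000000.
Step 6: alpha = 0.05. fail to reject H0.

R = 8, z = 0.0000, p = 1.000000, fail to reject H0.


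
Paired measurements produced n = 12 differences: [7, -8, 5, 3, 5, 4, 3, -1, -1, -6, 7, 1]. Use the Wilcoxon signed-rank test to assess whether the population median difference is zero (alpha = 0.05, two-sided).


Step 1: Drop any zero differences (none here) and take |d_i|.
|d| = [7, 8, 5, 3, 5, 4, 3, 1, 1, 6, 7, 1]
Step 2: Midrank |d_i| (ties get averaged ranks).
ranks: |7|->10.5, |8|->12, |5|->7.5, |3|->4.5, |5|->7.5, |4|->6, |3|->4.5, |1|->2, |1|->2, |6|->9, |7|->10.5, |1|->2
Step 3: Attach original signs; sum ranks with positive sign and with negative sign.
W+ = 10.5 + 7.5 + 4.5 + 7.5 + 6 + 4.5 + 10.5 + 2 = 53
W- = 12 + 2 + 2 + 9 = 25
(Check: W+ + W- = 78 should equal n(n+1)/2 = 78.)
Step 4: Test statistic W = min(W+, W-) = 25.
Step 5: Ties in |d|, so use the tie-corrected normal approximation.
        E[W] = n(n+1)/4 = 12*13/4 = 39.
        Tie groups: |d|=1 (t=3), |d|=3 (t=2), |d|=5 (t=2), |d|=7 (t=2); sum(t^3 - t) = 42.
        Var[W] = n(n+1)(2n+1)/24 - sum(t^3-t)/48 = 3900/24 - 42/48 = 161.625.
        z = (W - E[W]) / sqrt(Var[W]) = (25 - 39) / 12.7132 = -1.1012.
        Two-sided p = 2*Phi(z) = 0.270801.
Step 6: alpha = 0.05. fail to reject H0.

W+ = 53, W- = 25, W = min = 25, p = 0.270801, fail to reject H0.


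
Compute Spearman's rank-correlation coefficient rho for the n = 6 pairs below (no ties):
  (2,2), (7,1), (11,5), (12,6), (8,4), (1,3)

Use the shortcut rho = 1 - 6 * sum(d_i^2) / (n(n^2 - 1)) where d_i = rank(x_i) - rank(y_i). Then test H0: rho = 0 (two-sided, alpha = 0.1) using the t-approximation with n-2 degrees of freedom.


Step 1: Rank x and y separately (midranks; no ties here).
rank(x): 2->2, 7->3, 11->5, 12->6, 8->4, 1->1
rank(y): 2->2, 1->1, 5->5, 6->6, 4->4, 3->3
Step 2: d_i = R_x(i) - R_y(i); compute d_i^2.
  (2-2)^2=0, (3-1)^2=4, (5-5)^2=0, (6-6)^2=0, (4-4)^2=0, (1-3)^2=4
sum(d^2) = 8.
Step 3: rho = 1 - 6*8 / (6*(6^2 - 1)) = 1 - 48/210 = 0.771429.
Step 4: Under H0, t = rho * sqrt((n-2)/(1-rho^2)) = 2.4247 ~ t(4).
Step 5: Two-sided p-value from the t-distribution with 4 df = 0.072397.
Step 6: alpha = 0.1. reject H0.

rho = 0.7714, p = 0.072397, reject H0 at alpha = 0.1.


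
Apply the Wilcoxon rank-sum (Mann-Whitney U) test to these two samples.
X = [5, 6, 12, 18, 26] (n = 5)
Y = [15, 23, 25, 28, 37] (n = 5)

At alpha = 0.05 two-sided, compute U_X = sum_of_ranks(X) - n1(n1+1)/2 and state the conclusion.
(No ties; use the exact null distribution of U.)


Step 1: Combine and sort all 10 observations; assign midranks.
sorted (value, group): (5,X), (6,X), (12,X), (15,Y), (18,X), (23,Y), (25,Y), (26,X), (28,Y), (37,Y)
ranks: 5->1, 6->2, 12->3, 15->4, 18->5, 23->6, 25->7, 26->8, 28->9, 37->10
Step 2: Rank sum for X: R1 = 1 + 2 + 3 + 5 + 8 = 19.
Step 3: U_X = R1 - n1(n1+1)/2 = 19 - 5*6/2 = 19 - 15 = 4.
       U_Y = n1*n2 - U_X = 25 - 4 = 21.
Step 4: No ties, so the exact null distribution of U (based on enumerating the C(10,5) = 252 equally likely rank assignments) gives the two-sided p-value.
Step 5: p-value = 0.095238; compare to alpha = 0.05. fail to reject H0.

U_X = 4, p = 0.095238, fail to reject H0 at alpha = 0.05.


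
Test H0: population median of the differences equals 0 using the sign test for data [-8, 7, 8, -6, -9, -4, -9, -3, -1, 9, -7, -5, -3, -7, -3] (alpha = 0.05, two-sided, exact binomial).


Step 1: Discard zero differences. Original n = 15; n_eff = number of nonzero differences = 15.
Nonzero differences (with sign): -8, +7, +8, -6, -9, -4, -9, -3, -1, +9, -7, -5, -3, -7, -3
Step 2: Count signs: positive = 3, negative = 12.
Step 3: Under H0: P(positive) = 0.5, so the number of positives S ~ Bin(15, 0.5).
Step 4: Two-sided exact p-value = sum of Bin(15,0.5) probabilities at or below the observed probability = 0.035156.
Step 5: alpha = 0.05. reject H0.

n_eff = 15, pos = 3, neg = 12, p = 0.035156, reject H0.


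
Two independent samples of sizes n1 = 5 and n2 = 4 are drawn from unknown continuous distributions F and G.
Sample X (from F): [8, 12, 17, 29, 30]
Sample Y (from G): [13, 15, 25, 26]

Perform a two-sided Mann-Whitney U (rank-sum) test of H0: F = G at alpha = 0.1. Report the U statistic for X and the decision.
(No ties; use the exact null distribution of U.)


Step 1: Combine and sort all 9 observations; assign midranks.
sorted (value, group): (8,X), (12,X), (13,Y), (15,Y), (17,X), (25,Y), (26,Y), (29,X), (30,X)
ranks: 8->1, 12->2, 13->3, 15->4, 17->5, 25->6, 26->7, 29->8, 30->9
Step 2: Rank sum for X: R1 = 1 + 2 + 5 + 8 + 9 = 25.
Step 3: U_X = R1 - n1(n1+1)/2 = 25 - 5*6/2 = 25 - 15 = 10.
       U_Y = n1*n2 - U_X = 20 - 10 = 10.
Step 4: No ties, so the exact null distribution of U (based on enumerating the C(9,5) = 126 equally likely rank assignments) gives the two-sided p-value.
Step 5: p-value = 1.000000; compare to alpha = 0.1. fail to reject H0.

U_X = 10, p = 1.000000, fail to reject H0 at alpha = 0.1.


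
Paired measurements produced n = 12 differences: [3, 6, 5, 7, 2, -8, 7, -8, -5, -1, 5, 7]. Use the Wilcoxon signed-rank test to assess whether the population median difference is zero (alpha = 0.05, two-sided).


Step 1: Drop any zero differences (none here) and take |d_i|.
|d| = [3, 6, 5, 7, 2, 8, 7, 8, 5, 1, 5, 7]
Step 2: Midrank |d_i| (ties get averaged ranks).
ranks: |3|->3, |6|->7, |5|->5, |7|->9, |2|->2, |8|->11.5, |7|->9, |8|->11.5, |5|->5, |1|->1, |5|->5, |7|->9
Step 3: Attach original signs; sum ranks with positive sign and with negative sign.
W+ = 3 + 7 + 5 + 9 + 2 + 9 + 5 + 9 = 49
W- = 11.5 + 11.5 + 5 + 1 = 29
(Check: W+ + W- = 78 should equal n(n+1)/2 = 78.)
Step 4: Test statistic W = min(W+, W-) = 29.
Step 5: Ties in |d|, so use the tie-corrected normal approximation.
        E[W] = n(n+1)/4 = 12*13/4 = 39.
        Tie groups: |d|=5 (t=3), |d|=7 (t=3), |d|=8 (t=2); sum(t^3 - t) = 54.
        Var[W] = n(n+1)(2n+1)/24 - sum(t^3-t)/48 = 3900/24 - 54/48 = 161.375.
        z = (W - E[W]) / sqrt(Var[W]) = (29 - 39) / 12.7033 = -0.7872.
        Two-sided p = 2*Phi(z) = 0.431168.
Step 6: alpha = 0.05. fail to reject H0.

W+ = 49, W- = 29, W = min = 29, p = 0.431168, fail to reject H0.


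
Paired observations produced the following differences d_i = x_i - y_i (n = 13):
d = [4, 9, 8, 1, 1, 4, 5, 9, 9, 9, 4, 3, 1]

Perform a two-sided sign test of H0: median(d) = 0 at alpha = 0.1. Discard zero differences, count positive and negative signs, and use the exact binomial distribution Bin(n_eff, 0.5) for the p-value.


Step 1: Discard zero differences. Original n = 13; n_eff = number of nonzero differences = 13.
Nonzero differences (with sign): +4, +9, +8, +1, +1, +4, +5, +9, +9, +9, +4, +3, +1
Step 2: Count signs: positive = 13, negative = 0.
Step 3: Under H0: P(positive) = 0.5, so the number of positives S ~ Bin(13, 0.5).
Step 4: Two-sided exact p-value = sum of Bin(13,0.5) probabilities at or below the observed probability = 0.000244.
Step 5: alpha = 0.1. reject H0.

n_eff = 13, pos = 13, neg = 0, p = 0.000244, reject H0.


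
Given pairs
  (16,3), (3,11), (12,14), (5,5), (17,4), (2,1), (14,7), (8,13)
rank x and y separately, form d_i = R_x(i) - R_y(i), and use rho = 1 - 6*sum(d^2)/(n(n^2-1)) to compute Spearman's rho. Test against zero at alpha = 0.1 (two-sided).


Step 1: Rank x and y separately (midranks; no ties here).
rank(x): 16->7, 3->2, 12->5, 5->3, 17->8, 2->1, 14->6, 8->4
rank(y): 3->2, 11->6, 14->8, 5->4, 4->3, 1->1, 7->5, 13->7
Step 2: d_i = R_x(i) - R_y(i); compute d_i^2.
  (7-2)^2=25, (2-6)^2=16, (5-8)^2=9, (3-4)^2=1, (8-3)^2=25, (1-1)^2=0, (6-5)^2=1, (4-7)^2=9
sum(d^2) = 86.
Step 3: rho = 1 - 6*86 / (8*(8^2 - 1)) = 1 - 516/504 = -0.023810.
Step 4: Under H0, t = rho * sqrt((n-2)/(1-rho^2)) = -0.0583 ~ t(6).
Step 5: Two-sided p-value from the t-distribution with 6 df = 0.955374.
Step 6: alpha = 0.1. fail to reject H0.

rho = -0.0238, p = 0.955374, fail to reject H0 at alpha = 0.1.


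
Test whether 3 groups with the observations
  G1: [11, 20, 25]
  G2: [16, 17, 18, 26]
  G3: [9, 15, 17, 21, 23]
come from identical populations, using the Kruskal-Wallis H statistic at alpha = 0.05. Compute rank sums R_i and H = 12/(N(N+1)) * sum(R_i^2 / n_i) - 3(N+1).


Step 1: Combine all N = 12 observations and assign midranks.
sorted (value, group, rank): (9,G3,1), (11,G1,2), (15,G3,3), (16,G2,4), (17,G2,5.5), (17,G3,5.5), (18,G2,7), (20,G1,8), (21,G3,9), (23,G3,10), (25,G1,11), (26,G2,12)
Step 2: Sum ranks within each group.
R_1 = 21 (n_1 = 3)
R_2 = 28.5 (n_2 = 4)
R_3 = 28.5 (n_3 = 5)
Step 3: H = 12/(N(N+1)) * sum(R_i^2/n_i) - 3(N+1)
     = 12/(12*13) * (21^2/3 + 28.5^2/4 + 28.5^2/5) - 3*13
     = 0.076923 * 512.513 - 39
     = 0.424038.
Step 4: Ties present; correction factor C = 1 - 6/(12^3 - 12) = 0.996503. Corrected H = 0.424038 / 0.996503 = 0.425526.
Step 5: Under H0, H ~ chi^2(2); p-value = 0.808348.
Step 6: alpha = 0.05. fail to reject H0.

H = 0.4255, df = 2, p = 0.808348, fail to reject H0.


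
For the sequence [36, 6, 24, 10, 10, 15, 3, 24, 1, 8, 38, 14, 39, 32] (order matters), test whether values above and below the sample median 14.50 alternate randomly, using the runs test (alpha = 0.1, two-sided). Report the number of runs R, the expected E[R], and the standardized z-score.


Step 1: Compute median = 14.50; label A = above, B = below.
Labels in order: ABABBABABBABAA  (n_A = 7, n_B = 7)
Step 2: Count runs R = 11.
Step 3: Under H0 (random ordering), E[R] = 2*n_A*n_B/(n_A+n_B) + 1 = 2*7*7/14 + 1 = 8.0000.
        Var[R] = 2*n_A*n_B*(2*n_A*n_B - n_A - n_B) / ((n_A+n_B)^2 * (n_A+n_B-1)) = 8232/2548 = 3.2308.
        SD[R] = 1.7974.
Step 4: Continuity-corrected z = (R - 0.5 - E[R]) / SD[R] = (11 - 0.5 - 8.0000) / 1.7974 = 1.3909.
Step 5: Two-sided p-value via normal approximation = 2*(1 - Phi(|z|)) = 0.164264.
Step 6: alpha = 0.1. fail to reject H0.

R = 11, z = 1.3909, p = 0.164264, fail to reject H0.


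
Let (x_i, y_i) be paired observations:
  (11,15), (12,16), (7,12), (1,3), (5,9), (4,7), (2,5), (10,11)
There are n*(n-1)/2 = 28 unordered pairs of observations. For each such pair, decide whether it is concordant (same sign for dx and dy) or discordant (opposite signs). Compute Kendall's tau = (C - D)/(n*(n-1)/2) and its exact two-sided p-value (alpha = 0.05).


Step 1: Enumerate the 28 unordered pairs (i,j) with i<j and classify each by sign(x_j-x_i) * sign(y_j-y_i).
  (1,2):dx=+1,dy=+1->C; (1,3):dx=-4,dy=-3->C; (1,4):dx=-10,dy=-12->C; (1,5):dx=-6,dy=-6->C
  (1,6):dx=-7,dy=-8->C; (1,7):dx=-9,dy=-10->C; (1,8):dx=-1,dy=-4->C; (2,3):dx=-5,dy=-4->C
  (2,4):dx=-11,dy=-13->C; (2,5):dx=-7,dy=-7->C; (2,6):dx=-8,dy=-9->C; (2,7):dx=-10,dy=-11->C
  (2,8):dx=-2,dy=-5->C; (3,4):dx=-6,dy=-9->C; (3,5):dx=-2,dy=-3->C; (3,6):dx=-3,dy=-5->C
  (3,7):dx=-5,dy=-7->C; (3,8):dx=+3,dy=-1->D; (4,5):dx=+4,dy=+6->C; (4,6):dx=+3,dy=+4->C
  (4,7):dx=+1,dy=+2->C; (4,8):dx=+9,dy=+8->C; (5,6):dx=-1,dy=-2->C; (5,7):dx=-3,dy=-4->C
  (5,8):dx=+5,dy=+2->C; (6,7):dx=-2,dy=-2->C; (6,8):dx=+6,dy=+4->C; (7,8):dx=+8,dy=+6->C
Step 2: C = 27, D = 1, total pairs = 28.
Step 3: tau = (C - D)/(n(n-1)/2) = (27 - 1)/28 = 0.928571.
Step 4: Exact two-sided p-value (enumerate n! = 40320 permutations of y under H0): p = 0.000397.
Step 5: alpha = 0.05. reject H0.

tau_b = 0.9286 (C=27, D=1), p = 0.000397, reject H0.


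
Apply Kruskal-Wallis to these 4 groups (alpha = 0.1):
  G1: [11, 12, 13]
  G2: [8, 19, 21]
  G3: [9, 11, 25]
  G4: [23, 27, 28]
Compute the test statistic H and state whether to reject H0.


Step 1: Combine all N = 12 observations and assign midranks.
sorted (value, group, rank): (8,G2,1), (9,G3,2), (11,G1,3.5), (11,G3,3.5), (12,G1,5), (13,G1,6), (19,G2,7), (21,G2,8), (23,G4,9), (25,G3,10), (27,G4,11), (28,G4,12)
Step 2: Sum ranks within each group.
R_1 = 14.5 (n_1 = 3)
R_2 = 16 (n_2 = 3)
R_3 = 15.5 (n_3 = 3)
R_4 = 32 (n_4 = 3)
Step 3: H = 12/(N(N+1)) * sum(R_i^2/n_i) - 3(N+1)
     = 12/(12*13) * (14.5^2/3 + 16^2/3 + 15.5^2/3 + 32^2/3) - 3*13
     = 0.076923 * 576.833 - 39
     = 5.371795.
Step 4: Ties present; correction factor C = 1 - 6/(12^3 - 12) = 0.996503. Corrected H = 5.371795 / 0.996503 = 5.390643.
Step 5: Under H0, H ~ chi^2(3); p-value = 0.145328.
Step 6: alpha = 0.1. fail to reject H0.

H = 5.3906, df = 3, p = 0.145328, fail to reject H0.


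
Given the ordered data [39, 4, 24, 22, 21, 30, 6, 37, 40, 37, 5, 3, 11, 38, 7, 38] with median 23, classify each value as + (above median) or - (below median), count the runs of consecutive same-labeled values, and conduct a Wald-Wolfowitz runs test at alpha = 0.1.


Step 1: Compute median = 23; label A = above, B = below.
Labels in order: ABABBABAAABBBABA  (n_A = 8, n_B = 8)
Step 2: Count runs R = 11.
Step 3: Under H0 (random ordering), E[R] = 2*n_A*n_B/(n_A+n_B) + 1 = 2*8*8/16 + 1 = 9.0000.
        Var[R] = 2*n_A*n_B*(2*n_A*n_B - n_A - n_B) / ((n_A+n_B)^2 * (n_A+n_B-1)) = 14336/3840 = 3.7333.
        SD[R] = 1.9322.
Step 4: Continuity-corrected z = (R - 0.5 - E[R]) / SD[R] = (11 - 0.5 - 9.0000) / 1.9322 = 0.7763.
Step 5: Two-sided p-value via normal approximation = 2*(1 - Phi(|z|)) = 0.437558.
Step 6: alpha = 0.1. fail to reject H0.

R = 11, z = 0.7763, p = 0.437558, fail to reject H0.


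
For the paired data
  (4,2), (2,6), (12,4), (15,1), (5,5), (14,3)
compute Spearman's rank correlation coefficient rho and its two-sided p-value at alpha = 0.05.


Step 1: Rank x and y separately (midranks; no ties here).
rank(x): 4->2, 2->1, 12->4, 15->6, 5->3, 14->5
rank(y): 2->2, 6->6, 4->4, 1->1, 5->5, 3->3
Step 2: d_i = R_x(i) - R_y(i); compute d_i^2.
  (2-2)^2=0, (1-6)^2=25, (4-4)^2=0, (6-1)^2=25, (3-5)^2=4, (5-3)^2=4
sum(d^2) = 58.
Step 3: rho = 1 - 6*58 / (6*(6^2 - 1)) = 1 - 348/210 = -0.657143.
Step 4: Under H0, t = rho * sqrt((n-2)/(1-rho^2)) = -1.7436 ~ t(4).
Step 5: Two-sided p-value from the t-distribution with 4 df = 0.156175.
Step 6: alpha = 0.05. fail to reject H0.

rho = -0.6571, p = 0.156175, fail to reject H0 at alpha = 0.05.


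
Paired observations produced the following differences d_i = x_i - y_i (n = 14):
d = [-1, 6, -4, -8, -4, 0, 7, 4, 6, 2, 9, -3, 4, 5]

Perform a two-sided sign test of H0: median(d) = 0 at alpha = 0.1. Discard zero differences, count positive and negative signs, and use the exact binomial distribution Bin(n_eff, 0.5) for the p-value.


Step 1: Discard zero differences. Original n = 14; n_eff = number of nonzero differences = 13.
Nonzero differences (with sign): -1, +6, -4, -8, -4, +7, +4, +6, +2, +9, -3, +4, +5
Step 2: Count signs: positive = 8, negative = 5.
Step 3: Under H0: P(positive) = 0.5, so the number of positives S ~ Bin(13, 0.5).
Step 4: Two-sided exact p-value = sum of Bin(13,0.5) probabilities at or below the observed probability = 0.581055.
Step 5: alpha = 0.1. fail to reject H0.

n_eff = 13, pos = 8, neg = 5, p = 0.581055, fail to reject H0.


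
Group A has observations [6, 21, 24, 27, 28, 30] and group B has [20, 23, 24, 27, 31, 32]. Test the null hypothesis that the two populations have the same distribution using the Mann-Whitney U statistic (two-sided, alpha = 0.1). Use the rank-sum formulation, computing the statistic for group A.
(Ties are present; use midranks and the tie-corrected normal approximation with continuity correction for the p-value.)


Step 1: Combine and sort all 12 observations; assign midranks.
sorted (value, group): (6,X), (20,Y), (21,X), (23,Y), (24,X), (24,Y), (27,X), (27,Y), (28,X), (30,X), (31,Y), (32,Y)
ranks: 6->1, 20->2, 21->3, 23->4, 24->5.5, 24->5.5, 27->7.5, 27->7.5, 28->9, 30->10, 31->11, 32->12
Step 2: Rank sum for X: R1 = 1 + 3 + 5.5 + 7.5 + 9 + 10 = 36.
Step 3: U_X = R1 - n1(n1+1)/2 = 36 - 6*7/2 = 36 - 21 = 15.
       U_Y = n1*n2 - U_X = 36 - 15 = 21.
Step 4: Ties are present, so use the tie-corrected normal approximation (with continuity correction) for the p-value.
Step 5: p-value = 0.687885; compare to alpha = 0.1. fail to reject H0.

U_X = 15, p = 0.687885, fail to reject H0 at alpha = 0.1.


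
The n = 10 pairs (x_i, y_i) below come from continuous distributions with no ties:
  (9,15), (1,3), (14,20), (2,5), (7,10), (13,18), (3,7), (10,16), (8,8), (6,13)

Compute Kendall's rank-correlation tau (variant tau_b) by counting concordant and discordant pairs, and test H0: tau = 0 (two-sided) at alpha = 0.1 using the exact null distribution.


Step 1: Enumerate the 45 unordered pairs (i,j) with i<j and classify each by sign(x_j-x_i) * sign(y_j-y_i).
  (1,2):dx=-8,dy=-12->C; (1,3):dx=+5,dy=+5->C; (1,4):dx=-7,dy=-10->C; (1,5):dx=-2,dy=-5->C
  (1,6):dx=+4,dy=+3->C; (1,7):dx=-6,dy=-8->C; (1,8):dx=+1,dy=+1->C; (1,9):dx=-1,dy=-7->C
  (1,10):dx=-3,dy=-2->C; (2,3):dx=+13,dy=+17->C; (2,4):dx=+1,dy=+2->C; (2,5):dx=+6,dy=+7->C
  (2,6):dx=+12,dy=+15->C; (2,7):dx=+2,dy=+4->C; (2,8):dx=+9,dy=+13->C; (2,9):dx=+7,dy=+5->C
  (2,10):dx=+5,dy=+10->C; (3,4):dx=-12,dy=-15->C; (3,5):dx=-7,dy=-10->C; (3,6):dx=-1,dy=-2->C
  (3,7):dx=-11,dy=-13->C; (3,8):dx=-4,dy=-4->C; (3,9):dx=-6,dy=-12->C; (3,10):dx=-8,dy=-7->C
  (4,5):dx=+5,dy=+5->C; (4,6):dx=+11,dy=+13->C; (4,7):dx=+1,dy=+2->C; (4,8):dx=+8,dy=+11->C
  (4,9):dx=+6,dy=+3->C; (4,10):dx=+4,dy=+8->C; (5,6):dx=+6,dy=+8->C; (5,7):dx=-4,dy=-3->C
  (5,8):dx=+3,dy=+6->C; (5,9):dx=+1,dy=-2->D; (5,10):dx=-1,dy=+3->D; (6,7):dx=-10,dy=-11->C
  (6,8):dx=-3,dy=-2->C; (6,9):dx=-5,dy=-10->C; (6,10):dx=-7,dy=-5->C; (7,8):dx=+7,dy=+9->C
  (7,9):dx=+5,dy=+1->C; (7,10):dx=+3,dy=+6->C; (8,9):dx=-2,dy=-8->C; (8,10):dx=-4,dy=-3->C
  (9,10):dx=-2,dy=+5->D
Step 2: C = 42, D = 3, total pairs = 45.
Step 3: tau = (C - D)/(n(n-1)/2) = (42 - 3)/45 = 0.866667.
Step 4: Exact two-sided p-value (enumerate n! = 3628800 permutations of y under H0): p = 0.000115.
Step 5: alpha = 0.1. reject H0.

tau_b = 0.8667 (C=42, D=3), p = 0.000115, reject H0.


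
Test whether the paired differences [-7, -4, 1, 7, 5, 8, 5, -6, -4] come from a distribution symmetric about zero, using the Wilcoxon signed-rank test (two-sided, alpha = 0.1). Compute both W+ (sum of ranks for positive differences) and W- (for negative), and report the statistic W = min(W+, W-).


Step 1: Drop any zero differences (none here) and take |d_i|.
|d| = [7, 4, 1, 7, 5, 8, 5, 6, 4]
Step 2: Midrank |d_i| (ties get averaged ranks).
ranks: |7|->7.5, |4|->2.5, |1|->1, |7|->7.5, |5|->4.5, |8|->9, |5|->4.5, |6|->6, |4|->2.5
Step 3: Attach original signs; sum ranks with positive sign and with negative sign.
W+ = 1 + 7.5 + 4.5 + 9 + 4.5 = 26.5
W- = 7.5 + 2.5 + 6 + 2.5 = 18.5
(Check: W+ + W- = 45 should equal n(n+1)/2 = 45.)
Step 4: Test statistic W = min(W+, W-) = 18.5.
Step 5: Ties in |d|, so use the tie-corrected normal approximation.
        E[W] = n(n+1)/4 = 9*10/4 = 22.5.
        Tie groups: |d|=4 (t=2), |d|=5 (t=2), |d|=7 (t=2); sum(t^3 - t) = 18.
        Var[W] = n(n+1)(2n+1)/24 - sum(t^3-t)/48 = 1710/24 - 18/48 = 70.875.
        z = (W - E[W]) / sqrt(Var[W]) = (18.5 - 22.5) / 8.4187 = -0.4751.
        Two-sided p = 2*Phi(z) = 0.634694.
Step 6: alpha = 0.1. fail to reject H0.

W+ = 26.5, W- = 18.5, W = min = 18.5, p = 0.634694, fail to reject H0.


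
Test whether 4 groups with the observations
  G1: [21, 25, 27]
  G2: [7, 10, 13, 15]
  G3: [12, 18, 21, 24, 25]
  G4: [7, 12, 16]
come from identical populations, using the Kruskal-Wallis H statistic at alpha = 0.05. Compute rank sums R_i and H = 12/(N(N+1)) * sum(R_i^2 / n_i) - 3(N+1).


Step 1: Combine all N = 15 observations and assign midranks.
sorted (value, group, rank): (7,G2,1.5), (7,G4,1.5), (10,G2,3), (12,G3,4.5), (12,G4,4.5), (13,G2,6), (15,G2,7), (16,G4,8), (18,G3,9), (21,G1,10.5), (21,G3,10.5), (24,G3,12), (25,G1,13.5), (25,G3,13.5), (27,G1,15)
Step 2: Sum ranks within each group.
R_1 = 39 (n_1 = 3)
R_2 = 17.5 (n_2 = 4)
R_3 = 49.5 (n_3 = 5)
R_4 = 14 (n_4 = 3)
Step 3: H = 12/(N(N+1)) * sum(R_i^2/n_i) - 3(N+1)
     = 12/(15*16) * (39^2/3 + 17.5^2/4 + 49.5^2/5 + 14^2/3) - 3*16
     = 0.050000 * 1138.95 - 48
     = 8.947292.
Step 4: Ties present; correction factor C = 1 - 24/(15^3 - 15) = 0.992857. Corrected H = 8.947292 / 0.992857 = 9.011661.
Step 5: Under H0, H ~ chi^2(3); p-value = 0.029136.
Step 6: alpha = 0.05. reject H0.

H = 9.0117, df = 3, p = 0.029136, reject H0.


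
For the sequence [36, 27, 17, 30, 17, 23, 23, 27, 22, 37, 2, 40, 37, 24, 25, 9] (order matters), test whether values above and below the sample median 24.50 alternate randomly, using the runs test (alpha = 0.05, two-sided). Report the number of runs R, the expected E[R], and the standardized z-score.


Step 1: Compute median = 24.50; label A = above, B = below.
Labels in order: AABABBBABABAABAB  (n_A = 8, n_B = 8)
Step 2: Count runs R = 12.
Step 3: Under H0 (random ordering), E[R] = 2*n_A*n_B/(n_A+n_B) + 1 = 2*8*8/16 + 1 = 9.0000.
        Var[R] = 2*n_A*n_B*(2*n_A*n_B - n_A - n_B) / ((n_A+n_B)^2 * (n_A+n_B-1)) = 14336/3840 = 3.7333.
        SD[R] = 1.9322.
Step 4: Continuity-corrected z = (R - 0.5 - E[R]) / SD[R] = (12 - 0.5 - 9.0000) / 1.9322 = 1.2939.
Step 5: Two-sided p-value via normal approximation = 2*(1 - Phi(|z|)) = 0.195709.
Step 6: alpha = 0.05. fail to reject H0.

R = 12, z = 1.2939, p = 0.195709, fail to reject H0.


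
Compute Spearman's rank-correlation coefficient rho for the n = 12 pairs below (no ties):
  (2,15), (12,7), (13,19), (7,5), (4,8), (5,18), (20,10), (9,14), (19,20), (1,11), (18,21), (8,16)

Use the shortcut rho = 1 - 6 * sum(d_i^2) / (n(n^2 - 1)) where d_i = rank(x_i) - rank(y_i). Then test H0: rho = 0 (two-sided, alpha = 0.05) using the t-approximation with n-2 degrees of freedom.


Step 1: Rank x and y separately (midranks; no ties here).
rank(x): 2->2, 12->8, 13->9, 7->5, 4->3, 5->4, 20->12, 9->7, 19->11, 1->1, 18->10, 8->6
rank(y): 15->7, 7->2, 19->10, 5->1, 8->3, 18->9, 10->4, 14->6, 20->11, 11->5, 21->12, 16->8
Step 2: d_i = R_x(i) - R_y(i); compute d_i^2.
  (2-7)^2=25, (8-2)^2=36, (9-10)^2=1, (5-1)^2=16, (3-3)^2=0, (4-9)^2=25, (12-4)^2=64, (7-6)^2=1, (11-11)^2=0, (1-5)^2=16, (10-12)^2=4, (6-8)^2=4
sum(d^2) = 192.
Step 3: rho = 1 - 6*192 / (12*(12^2 - 1)) = 1 - 1152/1716 = 0.328671.
Step 4: Under H0, t = rho * sqrt((n-2)/(1-rho^2)) = 1.1005 ~ t(10).
Step 5: Two-sided p-value from the t-distribution with 10 df = 0.296904.
Step 6: alpha = 0.05. fail to reject H0.

rho = 0.3287, p = 0.296904, fail to reject H0 at alpha = 0.05.


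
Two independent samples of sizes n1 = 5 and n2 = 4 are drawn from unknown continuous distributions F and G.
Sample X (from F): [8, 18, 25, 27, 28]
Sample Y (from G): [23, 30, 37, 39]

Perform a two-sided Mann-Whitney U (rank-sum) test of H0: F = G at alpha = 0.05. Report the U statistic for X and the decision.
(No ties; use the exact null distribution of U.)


Step 1: Combine and sort all 9 observations; assign midranks.
sorted (value, group): (8,X), (18,X), (23,Y), (25,X), (27,X), (28,X), (30,Y), (37,Y), (39,Y)
ranks: 8->1, 18->2, 23->3, 25->4, 27->5, 28->6, 30->7, 37->8, 39->9
Step 2: Rank sum for X: R1 = 1 + 2 + 4 + 5 + 6 = 18.
Step 3: U_X = R1 - n1(n1+1)/2 = 18 - 5*6/2 = 18 - 15 = 3.
       U_Y = n1*n2 - U_X = 20 - 3 = 17.
Step 4: No ties, so the exact null distribution of U (based on enumerating the C(9,5) = 126 equally likely rank assignments) gives the two-sided p-value.
Step 5: p-value = 0.111111; compare to alpha = 0.05. fail to reject H0.

U_X = 3, p = 0.111111, fail to reject H0 at alpha = 0.05.


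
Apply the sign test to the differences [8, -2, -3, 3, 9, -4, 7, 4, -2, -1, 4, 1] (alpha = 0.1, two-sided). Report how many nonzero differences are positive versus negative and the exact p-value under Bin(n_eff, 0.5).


Step 1: Discard zero differences. Original n = 12; n_eff = number of nonzero differences = 12.
Nonzero differences (with sign): +8, -2, -3, +3, +9, -4, +7, +4, -2, -1, +4, +1
Step 2: Count signs: positive = 7, negative = 5.
Step 3: Under H0: P(positive) = 0.5, so the number of positives S ~ Bin(12, 0.5).
Step 4: Two-sided exact p-value = sum of Bin(12,0.5) probabilities at or below the observed probability = 0.774414.
Step 5: alpha = 0.1. fail to reject H0.

n_eff = 12, pos = 7, neg = 5, p = 0.774414, fail to reject H0.


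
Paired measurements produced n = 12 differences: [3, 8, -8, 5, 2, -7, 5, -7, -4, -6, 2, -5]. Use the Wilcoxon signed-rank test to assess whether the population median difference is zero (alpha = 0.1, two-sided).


Step 1: Drop any zero differences (none here) and take |d_i|.
|d| = [3, 8, 8, 5, 2, 7, 5, 7, 4, 6, 2, 5]
Step 2: Midrank |d_i| (ties get averaged ranks).
ranks: |3|->3, |8|->11.5, |8|->11.5, |5|->6, |2|->1.5, |7|->9.5, |5|->6, |7|->9.5, |4|->4, |6|->8, |2|->1.5, |5|->6
Step 3: Attach original signs; sum ranks with positive sign and with negative sign.
W+ = 3 + 11.5 + 6 + 1.5 + 6 + 1.5 = 29.5
W- = 11.5 + 9.5 + 9.5 + 4 + 8 + 6 = 48.5
(Check: W+ + W- = 78 should equal n(n+1)/2 = 78.)
Step 4: Test statistic W = min(W+, W-) = 29.5.
Step 5: Ties in |d|, so use the tie-corrected normal approximation.
        E[W] = n(n+1)/4 = 12*13/4 = 39.
        Tie groups: |d|=2 (t=2), |d|=5 (t=3), |d|=7 (t=2), |d|=8 (t=2); sum(t^3 - t) = 42.
        Var[W] = n(n+1)(2n+1)/24 - sum(t^3-t)/48 = 3900/24 - 42/48 = 161.625.
        z = (W - E[W]) / sqrt(Var[W]) = (29.5 - 39) / 12.7132 = -0.7473.
        Two-sided p = 2*Phi(z) = 0.454909.
Step 6: alpha = 0.1. fail to reject H0.

W+ = 29.5, W- = 48.5, W = min = 29.5, p = 0.454909, fail to reject H0.


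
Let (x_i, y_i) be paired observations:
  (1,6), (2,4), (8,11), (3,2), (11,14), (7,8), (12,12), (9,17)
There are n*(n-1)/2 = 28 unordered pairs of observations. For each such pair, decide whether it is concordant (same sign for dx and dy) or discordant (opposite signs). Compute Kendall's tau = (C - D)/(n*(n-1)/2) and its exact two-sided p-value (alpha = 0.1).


Step 1: Enumerate the 28 unordered pairs (i,j) with i<j and classify each by sign(x_j-x_i) * sign(y_j-y_i).
  (1,2):dx=+1,dy=-2->D; (1,3):dx=+7,dy=+5->C; (1,4):dx=+2,dy=-4->D; (1,5):dx=+10,dy=+8->C
  (1,6):dx=+6,dy=+2->C; (1,7):dx=+11,dy=+6->C; (1,8):dx=+8,dy=+11->C; (2,3):dx=+6,dy=+7->C
  (2,4):dx=+1,dy=-2->D; (2,5):dx=+9,dy=+10->C; (2,6):dx=+5,dy=+4->C; (2,7):dx=+10,dy=+8->C
  (2,8):dx=+7,dy=+13->C; (3,4):dx=-5,dy=-9->C; (3,5):dx=+3,dy=+3->C; (3,6):dx=-1,dy=-3->C
  (3,7):dx=+4,dy=+1->C; (3,8):dx=+1,dy=+6->C; (4,5):dx=+8,dy=+12->C; (4,6):dx=+4,dy=+6->C
  (4,7):dx=+9,dy=+10->C; (4,8):dx=+6,dy=+15->C; (5,6):dx=-4,dy=-6->C; (5,7):dx=+1,dy=-2->D
  (5,8):dx=-2,dy=+3->D; (6,7):dx=+5,dy=+4->C; (6,8):dx=+2,dy=+9->C; (7,8):dx=-3,dy=+5->D
Step 2: C = 22, D = 6, total pairs = 28.
Step 3: tau = (C - D)/(n(n-1)/2) = (22 - 6)/28 = 0.571429.
Step 4: Exact two-sided p-value (enumerate n! = 40320 permutations of y under H0): p = 0.061012.
Step 5: alpha = 0.1. reject H0.

tau_b = 0.5714 (C=22, D=6), p = 0.061012, reject H0.


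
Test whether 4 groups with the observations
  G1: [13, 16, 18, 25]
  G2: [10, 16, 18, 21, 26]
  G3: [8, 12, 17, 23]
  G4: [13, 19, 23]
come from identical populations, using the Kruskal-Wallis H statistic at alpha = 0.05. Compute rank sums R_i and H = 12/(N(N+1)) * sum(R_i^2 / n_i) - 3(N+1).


Step 1: Combine all N = 16 observations and assign midranks.
sorted (value, group, rank): (8,G3,1), (10,G2,2), (12,G3,3), (13,G1,4.5), (13,G4,4.5), (16,G1,6.5), (16,G2,6.5), (17,G3,8), (18,G1,9.5), (18,G2,9.5), (19,G4,11), (21,G2,12), (23,G3,13.5), (23,G4,13.5), (25,G1,15), (26,G2,16)
Step 2: Sum ranks within each group.
R_1 = 35.5 (n_1 = 4)
R_2 = 46 (n_2 = 5)
R_3 = 25.5 (n_3 = 4)
R_4 = 29 (n_4 = 3)
Step 3: H = 12/(N(N+1)) * sum(R_i^2/n_i) - 3(N+1)
     = 12/(16*17) * (35.5^2/4 + 46^2/5 + 25.5^2/4 + 29^2/3) - 3*17
     = 0.044118 * 1181.16 - 51
     = 1.109926.
Step 4: Ties present; correction factor C = 1 - 24/(16^3 - 16) = 0.994118. Corrected H = 1.109926 / 0.994118 = 1.116494.
Step 5: Under H0, H ~ chi^2(3); p-value = 0.773094.
Step 6: alpha = 0.05. fail to reject H0.

H = 1.1165, df = 3, p = 0.773094, fail to reject H0.


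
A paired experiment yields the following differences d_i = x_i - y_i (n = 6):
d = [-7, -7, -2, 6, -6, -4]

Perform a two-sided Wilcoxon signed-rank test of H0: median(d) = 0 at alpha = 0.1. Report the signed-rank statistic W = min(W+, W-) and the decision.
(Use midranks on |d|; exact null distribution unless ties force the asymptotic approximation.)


Step 1: Drop any zero differences (none here) and take |d_i|.
|d| = [7, 7, 2, 6, 6, 4]
Step 2: Midrank |d_i| (ties get averaged ranks).
ranks: |7|->5.5, |7|->5.5, |2|->1, |6|->3.5, |6|->3.5, |4|->2
Step 3: Attach original signs; sum ranks with positive sign and with negative sign.
W+ = 3.5 = 3.5
W- = 5.5 + 5.5 + 1 + 3.5 + 2 = 17.5
(Check: W+ + W- = 21 should equal n(n+1)/2 = 21.)
Step 4: Test statistic W = min(W+, W-) = 3.5.
Step 5: Ties in |d|, so use the tie-corrected normal approximation.
        E[W] = n(n+1)/4 = 6*7/4 = 10.5.
        Tie groups: |d|=6 (t=2), |d|=7 (t=2); sum(t^3 - t) = 12.
        Var[W] = n(n+1)(2n+1)/24 - sum(t^3-t)/48 = 546/24 - 12/48 = 22.5.
        z = (W - E[W]) / sqrt(Var[W]) = (3.5 - 10.5) / 4.7434 = -1.4757.
        Two-sided p = 2*Phi(z) = 0.140017.
Step 6: alpha = 0.1. fail to reject H0.

W+ = 3.5, W- = 17.5, W = min = 3.5, p = 0.140017, fail to reject H0.


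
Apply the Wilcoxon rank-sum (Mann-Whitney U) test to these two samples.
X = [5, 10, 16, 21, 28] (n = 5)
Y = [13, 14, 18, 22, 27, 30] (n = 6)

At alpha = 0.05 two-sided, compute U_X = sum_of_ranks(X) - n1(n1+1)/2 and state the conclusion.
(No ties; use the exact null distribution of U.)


Step 1: Combine and sort all 11 observations; assign midranks.
sorted (value, group): (5,X), (10,X), (13,Y), (14,Y), (16,X), (18,Y), (21,X), (22,Y), (27,Y), (28,X), (30,Y)
ranks: 5->1, 10->2, 13->3, 14->4, 16->5, 18->6, 21->7, 22->8, 27->9, 28->10, 30->11
Step 2: Rank sum for X: R1 = 1 + 2 + 5 + 7 + 10 = 25.
Step 3: U_X = R1 - n1(n1+1)/2 = 25 - 5*6/2 = 25 - 15 = 10.
       U_Y = n1*n2 - U_X = 30 - 10 = 20.
Step 4: No ties, so the exact null distribution of U (based on enumerating the C(11,5) = 462 equally likely rank assignments) gives the two-sided p-value.
Step 5: p-value = 0.428571; compare to alpha = 0.05. fail to reject H0.

U_X = 10, p = 0.428571, fail to reject H0 at alpha = 0.05.


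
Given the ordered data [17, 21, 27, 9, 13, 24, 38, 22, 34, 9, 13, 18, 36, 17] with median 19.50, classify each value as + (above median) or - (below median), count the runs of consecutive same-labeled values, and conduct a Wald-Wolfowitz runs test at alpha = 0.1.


Step 1: Compute median = 19.50; label A = above, B = below.
Labels in order: BAABBAAAABBBAB  (n_A = 7, n_B = 7)
Step 2: Count runs R = 7.
Step 3: Under H0 (random ordering), E[R] = 2*n_A*n_B/(n_A+n_B) + 1 = 2*7*7/14 + 1 = 8.0000.
        Var[R] = 2*n_A*n_B*(2*n_A*n_B - n_A - n_B) / ((n_A+n_B)^2 * (n_A+n_B-1)) = 8232/2548 = 3.2308.
        SD[R] = 1.7974.
Step 4: Continuity-corrected z = (R + 0.5 - E[R]) / SD[R] = (7 + 0.5 - 8.0000) / 1.7974 = -0.2782.
Step 5: Two-sided p-value via normal approximation = 2*(1 - Phi(|z|)) = 0.780879.
Step 6: alpha = 0.1. fail to reject H0.

R = 7, z = -0.2782, p = 0.780879, fail to reject H0.


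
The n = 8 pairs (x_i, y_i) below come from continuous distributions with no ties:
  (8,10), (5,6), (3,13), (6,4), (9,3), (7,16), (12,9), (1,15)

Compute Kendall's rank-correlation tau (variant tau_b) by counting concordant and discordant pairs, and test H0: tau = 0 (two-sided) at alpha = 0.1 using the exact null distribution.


Step 1: Enumerate the 28 unordered pairs (i,j) with i<j and classify each by sign(x_j-x_i) * sign(y_j-y_i).
  (1,2):dx=-3,dy=-4->C; (1,3):dx=-5,dy=+3->D; (1,4):dx=-2,dy=-6->C; (1,5):dx=+1,dy=-7->D
  (1,6):dx=-1,dy=+6->D; (1,7):dx=+4,dy=-1->D; (1,8):dx=-7,dy=+5->D; (2,3):dx=-2,dy=+7->D
  (2,4):dx=+1,dy=-2->D; (2,5):dx=+4,dy=-3->D; (2,6):dx=+2,dy=+10->C; (2,7):dx=+7,dy=+3->C
  (2,8):dx=-4,dy=+9->D; (3,4):dx=+3,dy=-9->D; (3,5):dx=+6,dy=-10->D; (3,6):dx=+4,dy=+3->C
  (3,7):dx=+9,dy=-4->D; (3,8):dx=-2,dy=+2->D; (4,5):dx=+3,dy=-1->D; (4,6):dx=+1,dy=+12->C
  (4,7):dx=+6,dy=+5->C; (4,8):dx=-5,dy=+11->D; (5,6):dx=-2,dy=+13->D; (5,7):dx=+3,dy=+6->C
  (5,8):dx=-8,dy=+12->D; (6,7):dx=+5,dy=-7->D; (6,8):dx=-6,dy=-1->C; (7,8):dx=-11,dy=+6->D
Step 2: C = 9, D = 19, total pairs = 28.
Step 3: tau = (C - D)/(n(n-1)/2) = (9 - 19)/28 = -0.357143.
Step 4: Exact two-sided p-value (enumerate n! = 40320 permutations of y under H0): p = 0.275099.
Step 5: alpha = 0.1. fail to reject H0.

tau_b = -0.3571 (C=9, D=19), p = 0.275099, fail to reject H0.
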